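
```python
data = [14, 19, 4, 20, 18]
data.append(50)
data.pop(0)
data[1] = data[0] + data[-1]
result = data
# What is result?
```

Answer: [19, 69, 20, 18, 50]

Derivation:
Trace (tracking result):
data = [14, 19, 4, 20, 18]  # -> data = [14, 19, 4, 20, 18]
data.append(50)  # -> data = [14, 19, 4, 20, 18, 50]
data.pop(0)  # -> data = [19, 4, 20, 18, 50]
data[1] = data[0] + data[-1]  # -> data = [19, 69, 20, 18, 50]
result = data  # -> result = [19, 69, 20, 18, 50]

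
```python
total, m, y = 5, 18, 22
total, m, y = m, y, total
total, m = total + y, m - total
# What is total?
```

Trace (tracking total):
total, m, y = (5, 18, 22)  # -> total = 5, m = 18, y = 22
total, m, y = (m, y, total)  # -> total = 18, m = 22, y = 5
total, m = (total + y, m - total)  # -> total = 23, m = 4

Answer: 23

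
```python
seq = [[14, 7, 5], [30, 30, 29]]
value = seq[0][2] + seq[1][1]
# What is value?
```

Trace (tracking value):
seq = [[14, 7, 5], [30, 30, 29]]  # -> seq = [[14, 7, 5], [30, 30, 29]]
value = seq[0][2] + seq[1][1]  # -> value = 35

Answer: 35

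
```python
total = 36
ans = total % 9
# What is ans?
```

Answer: 0

Derivation:
Trace (tracking ans):
total = 36  # -> total = 36
ans = total % 9  # -> ans = 0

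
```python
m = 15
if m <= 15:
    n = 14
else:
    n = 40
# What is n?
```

Answer: 14

Derivation:
Trace (tracking n):
m = 15  # -> m = 15
if m <= 15:  # condition is True
    n = 14  # -> n = 14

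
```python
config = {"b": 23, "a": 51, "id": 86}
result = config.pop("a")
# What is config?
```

Answer: {'b': 23, 'id': 86}

Derivation:
Trace (tracking config):
config = {'b': 23, 'a': 51, 'id': 86}  # -> config = {'b': 23, 'a': 51, 'id': 86}
result = config.pop('a')  # -> result = 51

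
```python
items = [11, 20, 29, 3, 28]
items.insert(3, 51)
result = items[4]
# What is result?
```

Trace (tracking result):
items = [11, 20, 29, 3, 28]  # -> items = [11, 20, 29, 3, 28]
items.insert(3, 51)  # -> items = [11, 20, 29, 51, 3, 28]
result = items[4]  # -> result = 3

Answer: 3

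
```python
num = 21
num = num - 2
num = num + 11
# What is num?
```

Answer: 30

Derivation:
Trace (tracking num):
num = 21  # -> num = 21
num = num - 2  # -> num = 19
num = num + 11  # -> num = 30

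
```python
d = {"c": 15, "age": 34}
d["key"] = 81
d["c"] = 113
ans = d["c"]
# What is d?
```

Answer: {'c': 113, 'age': 34, 'key': 81}

Derivation:
Trace (tracking d):
d = {'c': 15, 'age': 34}  # -> d = {'c': 15, 'age': 34}
d['key'] = 81  # -> d = {'c': 15, 'age': 34, 'key': 81}
d['c'] = 113  # -> d = {'c': 113, 'age': 34, 'key': 81}
ans = d['c']  # -> ans = 113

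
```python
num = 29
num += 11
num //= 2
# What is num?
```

Trace (tracking num):
num = 29  # -> num = 29
num += 11  # -> num = 40
num //= 2  # -> num = 20

Answer: 20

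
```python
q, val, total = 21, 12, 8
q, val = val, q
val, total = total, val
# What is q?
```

Trace (tracking q):
q, val, total = (21, 12, 8)  # -> q = 21, val = 12, total = 8
q, val = (val, q)  # -> q = 12, val = 21
val, total = (total, val)  # -> val = 8, total = 21

Answer: 12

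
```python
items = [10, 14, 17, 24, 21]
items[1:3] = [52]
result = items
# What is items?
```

Answer: [10, 52, 24, 21]

Derivation:
Trace (tracking items):
items = [10, 14, 17, 24, 21]  # -> items = [10, 14, 17, 24, 21]
items[1:3] = [52]  # -> items = [10, 52, 24, 21]
result = items  # -> result = [10, 52, 24, 21]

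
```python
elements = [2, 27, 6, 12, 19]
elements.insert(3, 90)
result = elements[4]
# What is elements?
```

Answer: [2, 27, 6, 90, 12, 19]

Derivation:
Trace (tracking elements):
elements = [2, 27, 6, 12, 19]  # -> elements = [2, 27, 6, 12, 19]
elements.insert(3, 90)  # -> elements = [2, 27, 6, 90, 12, 19]
result = elements[4]  # -> result = 12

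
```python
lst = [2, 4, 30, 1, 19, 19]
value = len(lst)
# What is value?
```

Trace (tracking value):
lst = [2, 4, 30, 1, 19, 19]  # -> lst = [2, 4, 30, 1, 19, 19]
value = len(lst)  # -> value = 6

Answer: 6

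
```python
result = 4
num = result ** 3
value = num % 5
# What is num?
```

Trace (tracking num):
result = 4  # -> result = 4
num = result ** 3  # -> num = 64
value = num % 5  # -> value = 4

Answer: 64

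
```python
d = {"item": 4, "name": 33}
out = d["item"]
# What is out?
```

Trace (tracking out):
d = {'item': 4, 'name': 33}  # -> d = {'item': 4, 'name': 33}
out = d['item']  # -> out = 4

Answer: 4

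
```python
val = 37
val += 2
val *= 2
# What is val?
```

Trace (tracking val):
val = 37  # -> val = 37
val += 2  # -> val = 39
val *= 2  # -> val = 78

Answer: 78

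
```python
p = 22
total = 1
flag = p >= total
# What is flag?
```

Trace (tracking flag):
p = 22  # -> p = 22
total = 1  # -> total = 1
flag = p >= total  # -> flag = True

Answer: True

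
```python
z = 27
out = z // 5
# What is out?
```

Trace (tracking out):
z = 27  # -> z = 27
out = z // 5  # -> out = 5

Answer: 5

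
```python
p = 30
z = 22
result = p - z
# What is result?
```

Trace (tracking result):
p = 30  # -> p = 30
z = 22  # -> z = 22
result = p - z  # -> result = 8

Answer: 8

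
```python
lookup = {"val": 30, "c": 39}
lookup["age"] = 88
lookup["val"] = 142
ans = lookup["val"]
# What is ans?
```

Trace (tracking ans):
lookup = {'val': 30, 'c': 39}  # -> lookup = {'val': 30, 'c': 39}
lookup['age'] = 88  # -> lookup = {'val': 30, 'c': 39, 'age': 88}
lookup['val'] = 142  # -> lookup = {'val': 142, 'c': 39, 'age': 88}
ans = lookup['val']  # -> ans = 142

Answer: 142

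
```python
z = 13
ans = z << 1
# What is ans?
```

Answer: 26

Derivation:
Trace (tracking ans):
z = 13  # -> z = 13
ans = z << 1  # -> ans = 26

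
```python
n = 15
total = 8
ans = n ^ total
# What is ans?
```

Answer: 7

Derivation:
Trace (tracking ans):
n = 15  # -> n = 15
total = 8  # -> total = 8
ans = n ^ total  # -> ans = 7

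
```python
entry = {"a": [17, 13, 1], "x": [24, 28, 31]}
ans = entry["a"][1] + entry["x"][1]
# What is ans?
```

Answer: 41

Derivation:
Trace (tracking ans):
entry = {'a': [17, 13, 1], 'x': [24, 28, 31]}  # -> entry = {'a': [17, 13, 1], 'x': [24, 28, 31]}
ans = entry['a'][1] + entry['x'][1]  # -> ans = 41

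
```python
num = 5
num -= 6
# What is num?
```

Trace (tracking num):
num = 5  # -> num = 5
num -= 6  # -> num = -1

Answer: -1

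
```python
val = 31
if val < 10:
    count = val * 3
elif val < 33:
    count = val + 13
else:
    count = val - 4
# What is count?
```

Answer: 44

Derivation:
Trace (tracking count):
val = 31  # -> val = 31
if val < 10:  # condition is False
elif val < 33:  # condition is True
    count = val + 13  # -> count = 44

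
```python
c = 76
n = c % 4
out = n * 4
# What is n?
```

Trace (tracking n):
c = 76  # -> c = 76
n = c % 4  # -> n = 0
out = n * 4  # -> out = 0

Answer: 0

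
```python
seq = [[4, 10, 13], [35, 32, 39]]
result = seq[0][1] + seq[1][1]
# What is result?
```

Trace (tracking result):
seq = [[4, 10, 13], [35, 32, 39]]  # -> seq = [[4, 10, 13], [35, 32, 39]]
result = seq[0][1] + seq[1][1]  # -> result = 42

Answer: 42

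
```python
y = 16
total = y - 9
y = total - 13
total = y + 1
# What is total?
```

Answer: -5

Derivation:
Trace (tracking total):
y = 16  # -> y = 16
total = y - 9  # -> total = 7
y = total - 13  # -> y = -6
total = y + 1  # -> total = -5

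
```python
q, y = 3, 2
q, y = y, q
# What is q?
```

Trace (tracking q):
q, y = (3, 2)  # -> q = 3, y = 2
q, y = (y, q)  # -> q = 2, y = 3

Answer: 2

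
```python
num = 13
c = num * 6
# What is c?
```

Trace (tracking c):
num = 13  # -> num = 13
c = num * 6  # -> c = 78

Answer: 78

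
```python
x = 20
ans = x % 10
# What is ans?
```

Answer: 0

Derivation:
Trace (tracking ans):
x = 20  # -> x = 20
ans = x % 10  # -> ans = 0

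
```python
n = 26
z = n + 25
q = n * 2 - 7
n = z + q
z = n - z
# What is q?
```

Trace (tracking q):
n = 26  # -> n = 26
z = n + 25  # -> z = 51
q = n * 2 - 7  # -> q = 45
n = z + q  # -> n = 96
z = n - z  # -> z = 45

Answer: 45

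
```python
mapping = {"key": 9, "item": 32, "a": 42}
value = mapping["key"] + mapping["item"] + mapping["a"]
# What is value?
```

Answer: 83

Derivation:
Trace (tracking value):
mapping = {'key': 9, 'item': 32, 'a': 42}  # -> mapping = {'key': 9, 'item': 32, 'a': 42}
value = mapping['key'] + mapping['item'] + mapping['a']  # -> value = 83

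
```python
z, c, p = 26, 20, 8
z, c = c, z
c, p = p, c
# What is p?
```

Answer: 26

Derivation:
Trace (tracking p):
z, c, p = (26, 20, 8)  # -> z = 26, c = 20, p = 8
z, c = (c, z)  # -> z = 20, c = 26
c, p = (p, c)  # -> c = 8, p = 26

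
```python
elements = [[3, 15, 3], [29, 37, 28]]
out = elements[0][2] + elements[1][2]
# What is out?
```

Trace (tracking out):
elements = [[3, 15, 3], [29, 37, 28]]  # -> elements = [[3, 15, 3], [29, 37, 28]]
out = elements[0][2] + elements[1][2]  # -> out = 31

Answer: 31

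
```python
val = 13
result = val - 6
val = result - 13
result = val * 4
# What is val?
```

Trace (tracking val):
val = 13  # -> val = 13
result = val - 6  # -> result = 7
val = result - 13  # -> val = -6
result = val * 4  # -> result = -24

Answer: -6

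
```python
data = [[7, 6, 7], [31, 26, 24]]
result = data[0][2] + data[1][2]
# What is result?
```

Answer: 31

Derivation:
Trace (tracking result):
data = [[7, 6, 7], [31, 26, 24]]  # -> data = [[7, 6, 7], [31, 26, 24]]
result = data[0][2] + data[1][2]  # -> result = 31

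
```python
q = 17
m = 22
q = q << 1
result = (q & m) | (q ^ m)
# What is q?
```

Answer: 34

Derivation:
Trace (tracking q):
q = 17  # -> q = 17
m = 22  # -> m = 22
q = q << 1  # -> q = 34
result = q & m | q ^ m  # -> result = 54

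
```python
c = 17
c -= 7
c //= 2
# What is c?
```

Answer: 5

Derivation:
Trace (tracking c):
c = 17  # -> c = 17
c -= 7  # -> c = 10
c //= 2  # -> c = 5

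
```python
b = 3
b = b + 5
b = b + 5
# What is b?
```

Trace (tracking b):
b = 3  # -> b = 3
b = b + 5  # -> b = 8
b = b + 5  # -> b = 13

Answer: 13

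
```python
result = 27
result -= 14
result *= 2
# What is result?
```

Trace (tracking result):
result = 27  # -> result = 27
result -= 14  # -> result = 13
result *= 2  # -> result = 26

Answer: 26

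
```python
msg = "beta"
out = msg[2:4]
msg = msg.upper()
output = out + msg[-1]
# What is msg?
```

Trace (tracking msg):
msg = 'beta'  # -> msg = 'beta'
out = msg[2:4]  # -> out = 'ta'
msg = msg.upper()  # -> msg = 'BETA'
output = out + msg[-1]  # -> output = 'taA'

Answer: 'BETA'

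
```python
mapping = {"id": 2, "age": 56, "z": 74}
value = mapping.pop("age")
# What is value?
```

Answer: 56

Derivation:
Trace (tracking value):
mapping = {'id': 2, 'age': 56, 'z': 74}  # -> mapping = {'id': 2, 'age': 56, 'z': 74}
value = mapping.pop('age')  # -> value = 56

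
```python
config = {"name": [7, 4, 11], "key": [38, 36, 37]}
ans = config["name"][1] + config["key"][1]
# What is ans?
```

Trace (tracking ans):
config = {'name': [7, 4, 11], 'key': [38, 36, 37]}  # -> config = {'name': [7, 4, 11], 'key': [38, 36, 37]}
ans = config['name'][1] + config['key'][1]  # -> ans = 40

Answer: 40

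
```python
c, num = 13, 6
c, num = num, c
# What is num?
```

Trace (tracking num):
c, num = (13, 6)  # -> c = 13, num = 6
c, num = (num, c)  # -> c = 6, num = 13

Answer: 13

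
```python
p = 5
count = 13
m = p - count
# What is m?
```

Answer: -8

Derivation:
Trace (tracking m):
p = 5  # -> p = 5
count = 13  # -> count = 13
m = p - count  # -> m = -8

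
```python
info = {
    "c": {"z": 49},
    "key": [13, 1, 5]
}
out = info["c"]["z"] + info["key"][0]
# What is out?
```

Trace (tracking out):
info = {'c': {'z': 49}, 'key': [13, 1, 5]}  # -> info = {'c': {'z': 49}, 'key': [13, 1, 5]}
out = info['c']['z'] + info['key'][0]  # -> out = 62

Answer: 62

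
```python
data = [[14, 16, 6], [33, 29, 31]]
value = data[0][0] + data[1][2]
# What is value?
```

Answer: 45

Derivation:
Trace (tracking value):
data = [[14, 16, 6], [33, 29, 31]]  # -> data = [[14, 16, 6], [33, 29, 31]]
value = data[0][0] + data[1][2]  # -> value = 45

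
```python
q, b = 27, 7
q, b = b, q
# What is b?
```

Answer: 27

Derivation:
Trace (tracking b):
q, b = (27, 7)  # -> q = 27, b = 7
q, b = (b, q)  # -> q = 7, b = 27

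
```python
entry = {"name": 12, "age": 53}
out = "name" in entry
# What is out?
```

Trace (tracking out):
entry = {'name': 12, 'age': 53}  # -> entry = {'name': 12, 'age': 53}
out = 'name' in entry  # -> out = True

Answer: True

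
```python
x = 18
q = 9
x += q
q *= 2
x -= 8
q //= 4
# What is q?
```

Answer: 4

Derivation:
Trace (tracking q):
x = 18  # -> x = 18
q = 9  # -> q = 9
x += q  # -> x = 27
q *= 2  # -> q = 18
x -= 8  # -> x = 19
q //= 4  # -> q = 4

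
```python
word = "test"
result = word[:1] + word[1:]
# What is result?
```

Answer: 'test'

Derivation:
Trace (tracking result):
word = 'test'  # -> word = 'test'
result = word[:1] + word[1:]  # -> result = 'test'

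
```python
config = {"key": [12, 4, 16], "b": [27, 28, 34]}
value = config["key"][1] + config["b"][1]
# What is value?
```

Trace (tracking value):
config = {'key': [12, 4, 16], 'b': [27, 28, 34]}  # -> config = {'key': [12, 4, 16], 'b': [27, 28, 34]}
value = config['key'][1] + config['b'][1]  # -> value = 32

Answer: 32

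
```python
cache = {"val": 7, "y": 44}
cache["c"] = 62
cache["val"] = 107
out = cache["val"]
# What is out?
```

Trace (tracking out):
cache = {'val': 7, 'y': 44}  # -> cache = {'val': 7, 'y': 44}
cache['c'] = 62  # -> cache = {'val': 7, 'y': 44, 'c': 62}
cache['val'] = 107  # -> cache = {'val': 107, 'y': 44, 'c': 62}
out = cache['val']  # -> out = 107

Answer: 107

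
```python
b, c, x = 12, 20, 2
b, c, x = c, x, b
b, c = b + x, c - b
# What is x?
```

Answer: 12

Derivation:
Trace (tracking x):
b, c, x = (12, 20, 2)  # -> b = 12, c = 20, x = 2
b, c, x = (c, x, b)  # -> b = 20, c = 2, x = 12
b, c = (b + x, c - b)  # -> b = 32, c = -18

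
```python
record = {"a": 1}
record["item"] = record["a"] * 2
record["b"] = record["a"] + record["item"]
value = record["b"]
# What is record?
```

Trace (tracking record):
record = {'a': 1}  # -> record = {'a': 1}
record['item'] = record['a'] * 2  # -> record = {'a': 1, 'item': 2}
record['b'] = record['a'] + record['item']  # -> record = {'a': 1, 'item': 2, 'b': 3}
value = record['b']  # -> value = 3

Answer: {'a': 1, 'item': 2, 'b': 3}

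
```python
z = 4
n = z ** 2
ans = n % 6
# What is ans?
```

Trace (tracking ans):
z = 4  # -> z = 4
n = z ** 2  # -> n = 16
ans = n % 6  # -> ans = 4

Answer: 4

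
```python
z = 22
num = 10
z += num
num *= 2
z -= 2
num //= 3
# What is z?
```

Trace (tracking z):
z = 22  # -> z = 22
num = 10  # -> num = 10
z += num  # -> z = 32
num *= 2  # -> num = 20
z -= 2  # -> z = 30
num //= 3  # -> num = 6

Answer: 30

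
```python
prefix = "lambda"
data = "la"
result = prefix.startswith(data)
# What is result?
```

Trace (tracking result):
prefix = 'lambda'  # -> prefix = 'lambda'
data = 'la'  # -> data = 'la'
result = prefix.startswith(data)  # -> result = True

Answer: True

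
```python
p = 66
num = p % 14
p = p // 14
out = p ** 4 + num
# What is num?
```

Answer: 10

Derivation:
Trace (tracking num):
p = 66  # -> p = 66
num = p % 14  # -> num = 10
p = p // 14  # -> p = 4
out = p ** 4 + num  # -> out = 266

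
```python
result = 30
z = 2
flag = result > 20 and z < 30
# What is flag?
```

Trace (tracking flag):
result = 30  # -> result = 30
z = 2  # -> z = 2
flag = result > 20 and z < 30  # -> flag = True

Answer: True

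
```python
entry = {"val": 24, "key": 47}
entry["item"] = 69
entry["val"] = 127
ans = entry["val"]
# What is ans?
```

Answer: 127

Derivation:
Trace (tracking ans):
entry = {'val': 24, 'key': 47}  # -> entry = {'val': 24, 'key': 47}
entry['item'] = 69  # -> entry = {'val': 24, 'key': 47, 'item': 69}
entry['val'] = 127  # -> entry = {'val': 127, 'key': 47, 'item': 69}
ans = entry['val']  # -> ans = 127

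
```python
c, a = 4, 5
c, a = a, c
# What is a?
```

Trace (tracking a):
c, a = (4, 5)  # -> c = 4, a = 5
c, a = (a, c)  # -> c = 5, a = 4

Answer: 4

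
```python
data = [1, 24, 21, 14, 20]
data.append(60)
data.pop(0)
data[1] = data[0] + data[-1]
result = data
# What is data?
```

Answer: [24, 84, 14, 20, 60]

Derivation:
Trace (tracking data):
data = [1, 24, 21, 14, 20]  # -> data = [1, 24, 21, 14, 20]
data.append(60)  # -> data = [1, 24, 21, 14, 20, 60]
data.pop(0)  # -> data = [24, 21, 14, 20, 60]
data[1] = data[0] + data[-1]  # -> data = [24, 84, 14, 20, 60]
result = data  # -> result = [24, 84, 14, 20, 60]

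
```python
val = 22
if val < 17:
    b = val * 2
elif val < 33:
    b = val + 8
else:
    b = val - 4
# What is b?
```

Trace (tracking b):
val = 22  # -> val = 22
if val < 17:  # condition is False
elif val < 33:  # condition is True
    b = val + 8  # -> b = 30

Answer: 30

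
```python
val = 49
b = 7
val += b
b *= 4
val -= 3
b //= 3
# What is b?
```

Trace (tracking b):
val = 49  # -> val = 49
b = 7  # -> b = 7
val += b  # -> val = 56
b *= 4  # -> b = 28
val -= 3  # -> val = 53
b //= 3  # -> b = 9

Answer: 9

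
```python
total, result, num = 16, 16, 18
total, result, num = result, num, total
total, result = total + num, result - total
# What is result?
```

Answer: 2

Derivation:
Trace (tracking result):
total, result, num = (16, 16, 18)  # -> total = 16, result = 16, num = 18
total, result, num = (result, num, total)  # -> total = 16, result = 18, num = 16
total, result = (total + num, result - total)  # -> total = 32, result = 2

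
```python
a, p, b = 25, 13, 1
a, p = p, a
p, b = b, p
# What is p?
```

Answer: 1

Derivation:
Trace (tracking p):
a, p, b = (25, 13, 1)  # -> a = 25, p = 13, b = 1
a, p = (p, a)  # -> a = 13, p = 25
p, b = (b, p)  # -> p = 1, b = 25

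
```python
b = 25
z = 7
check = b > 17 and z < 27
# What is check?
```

Answer: True

Derivation:
Trace (tracking check):
b = 25  # -> b = 25
z = 7  # -> z = 7
check = b > 17 and z < 27  # -> check = True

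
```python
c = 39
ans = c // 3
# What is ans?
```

Answer: 13

Derivation:
Trace (tracking ans):
c = 39  # -> c = 39
ans = c // 3  # -> ans = 13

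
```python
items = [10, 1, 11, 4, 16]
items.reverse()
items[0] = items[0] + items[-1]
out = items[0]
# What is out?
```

Trace (tracking out):
items = [10, 1, 11, 4, 16]  # -> items = [10, 1, 11, 4, 16]
items.reverse()  # -> items = [16, 4, 11, 1, 10]
items[0] = items[0] + items[-1]  # -> items = [26, 4, 11, 1, 10]
out = items[0]  # -> out = 26

Answer: 26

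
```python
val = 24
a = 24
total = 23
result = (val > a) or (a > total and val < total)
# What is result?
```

Answer: False

Derivation:
Trace (tracking result):
val = 24  # -> val = 24
a = 24  # -> a = 24
total = 23  # -> total = 23
result = val > a or (a > total and val < total)  # -> result = False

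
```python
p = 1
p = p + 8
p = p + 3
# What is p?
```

Trace (tracking p):
p = 1  # -> p = 1
p = p + 8  # -> p = 9
p = p + 3  # -> p = 12

Answer: 12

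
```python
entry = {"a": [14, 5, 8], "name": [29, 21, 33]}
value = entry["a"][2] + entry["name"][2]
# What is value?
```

Answer: 41

Derivation:
Trace (tracking value):
entry = {'a': [14, 5, 8], 'name': [29, 21, 33]}  # -> entry = {'a': [14, 5, 8], 'name': [29, 21, 33]}
value = entry['a'][2] + entry['name'][2]  # -> value = 41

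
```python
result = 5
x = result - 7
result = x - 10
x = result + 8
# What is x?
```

Trace (tracking x):
result = 5  # -> result = 5
x = result - 7  # -> x = -2
result = x - 10  # -> result = -12
x = result + 8  # -> x = -4

Answer: -4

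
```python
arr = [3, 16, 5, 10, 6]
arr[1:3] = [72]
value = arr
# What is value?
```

Trace (tracking value):
arr = [3, 16, 5, 10, 6]  # -> arr = [3, 16, 5, 10, 6]
arr[1:3] = [72]  # -> arr = [3, 72, 10, 6]
value = arr  # -> value = [3, 72, 10, 6]

Answer: [3, 72, 10, 6]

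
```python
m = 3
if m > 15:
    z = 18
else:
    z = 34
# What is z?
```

Trace (tracking z):
m = 3  # -> m = 3
if m > 15:  # condition is False
else:
    z = 34  # -> z = 34

Answer: 34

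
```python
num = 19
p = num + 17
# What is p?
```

Answer: 36

Derivation:
Trace (tracking p):
num = 19  # -> num = 19
p = num + 17  # -> p = 36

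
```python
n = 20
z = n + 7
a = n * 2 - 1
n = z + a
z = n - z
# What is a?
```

Answer: 39

Derivation:
Trace (tracking a):
n = 20  # -> n = 20
z = n + 7  # -> z = 27
a = n * 2 - 1  # -> a = 39
n = z + a  # -> n = 66
z = n - z  # -> z = 39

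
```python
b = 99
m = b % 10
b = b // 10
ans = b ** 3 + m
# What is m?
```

Answer: 9

Derivation:
Trace (tracking m):
b = 99  # -> b = 99
m = b % 10  # -> m = 9
b = b // 10  # -> b = 9
ans = b ** 3 + m  # -> ans = 738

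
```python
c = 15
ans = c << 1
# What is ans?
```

Trace (tracking ans):
c = 15  # -> c = 15
ans = c << 1  # -> ans = 30

Answer: 30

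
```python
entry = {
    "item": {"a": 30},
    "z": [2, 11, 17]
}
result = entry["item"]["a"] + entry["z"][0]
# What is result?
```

Trace (tracking result):
entry = {'item': {'a': 30}, 'z': [2, 11, 17]}  # -> entry = {'item': {'a': 30}, 'z': [2, 11, 17]}
result = entry['item']['a'] + entry['z'][0]  # -> result = 32

Answer: 32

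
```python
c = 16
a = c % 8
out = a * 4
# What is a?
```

Answer: 0

Derivation:
Trace (tracking a):
c = 16  # -> c = 16
a = c % 8  # -> a = 0
out = a * 4  # -> out = 0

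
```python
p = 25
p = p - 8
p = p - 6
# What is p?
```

Trace (tracking p):
p = 25  # -> p = 25
p = p - 8  # -> p = 17
p = p - 6  # -> p = 11

Answer: 11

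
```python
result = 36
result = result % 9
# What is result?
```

Trace (tracking result):
result = 36  # -> result = 36
result = result % 9  # -> result = 0

Answer: 0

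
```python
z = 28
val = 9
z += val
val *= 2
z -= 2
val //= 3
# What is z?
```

Answer: 35

Derivation:
Trace (tracking z):
z = 28  # -> z = 28
val = 9  # -> val = 9
z += val  # -> z = 37
val *= 2  # -> val = 18
z -= 2  # -> z = 35
val //= 3  # -> val = 6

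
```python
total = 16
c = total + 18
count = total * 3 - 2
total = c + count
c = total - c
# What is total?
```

Answer: 80

Derivation:
Trace (tracking total):
total = 16  # -> total = 16
c = total + 18  # -> c = 34
count = total * 3 - 2  # -> count = 46
total = c + count  # -> total = 80
c = total - c  # -> c = 46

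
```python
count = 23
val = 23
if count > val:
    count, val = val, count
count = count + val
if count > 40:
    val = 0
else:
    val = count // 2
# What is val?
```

Answer: 0

Derivation:
Trace (tracking val):
count = 23  # -> count = 23
val = 23  # -> val = 23
if count > val:  # condition is False
count = count + val  # -> count = 46
if count > 40:  # condition is True
    val = 0  # -> val = 0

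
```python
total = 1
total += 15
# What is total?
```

Answer: 16

Derivation:
Trace (tracking total):
total = 1  # -> total = 1
total += 15  # -> total = 16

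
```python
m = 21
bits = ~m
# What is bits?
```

Trace (tracking bits):
m = 21  # -> m = 21
bits = ~m  # -> bits = -22

Answer: -22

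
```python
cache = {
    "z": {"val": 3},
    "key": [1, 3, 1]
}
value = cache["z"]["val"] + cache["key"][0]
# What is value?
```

Trace (tracking value):
cache = {'z': {'val': 3}, 'key': [1, 3, 1]}  # -> cache = {'z': {'val': 3}, 'key': [1, 3, 1]}
value = cache['z']['val'] + cache['key'][0]  # -> value = 4

Answer: 4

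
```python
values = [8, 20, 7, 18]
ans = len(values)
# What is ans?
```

Trace (tracking ans):
values = [8, 20, 7, 18]  # -> values = [8, 20, 7, 18]
ans = len(values)  # -> ans = 4

Answer: 4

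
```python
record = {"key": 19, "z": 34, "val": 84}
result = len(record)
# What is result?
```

Answer: 3

Derivation:
Trace (tracking result):
record = {'key': 19, 'z': 34, 'val': 84}  # -> record = {'key': 19, 'z': 34, 'val': 84}
result = len(record)  # -> result = 3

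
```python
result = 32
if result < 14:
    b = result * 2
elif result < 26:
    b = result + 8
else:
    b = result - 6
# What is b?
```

Trace (tracking b):
result = 32  # -> result = 32
if result < 14:  # condition is False
elif result < 26:  # condition is False
else:
    b = result - 6  # -> b = 26

Answer: 26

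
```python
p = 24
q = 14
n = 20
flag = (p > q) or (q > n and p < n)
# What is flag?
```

Trace (tracking flag):
p = 24  # -> p = 24
q = 14  # -> q = 14
n = 20  # -> n = 20
flag = p > q or (q > n and p < n)  # -> flag = True

Answer: True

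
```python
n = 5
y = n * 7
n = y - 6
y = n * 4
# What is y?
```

Answer: 116

Derivation:
Trace (tracking y):
n = 5  # -> n = 5
y = n * 7  # -> y = 35
n = y - 6  # -> n = 29
y = n * 4  # -> y = 116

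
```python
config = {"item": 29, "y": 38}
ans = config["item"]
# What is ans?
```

Answer: 29

Derivation:
Trace (tracking ans):
config = {'item': 29, 'y': 38}  # -> config = {'item': 29, 'y': 38}
ans = config['item']  # -> ans = 29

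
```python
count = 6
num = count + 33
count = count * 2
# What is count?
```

Answer: 12

Derivation:
Trace (tracking count):
count = 6  # -> count = 6
num = count + 33  # -> num = 39
count = count * 2  # -> count = 12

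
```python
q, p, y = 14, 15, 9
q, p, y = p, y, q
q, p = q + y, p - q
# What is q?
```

Trace (tracking q):
q, p, y = (14, 15, 9)  # -> q = 14, p = 15, y = 9
q, p, y = (p, y, q)  # -> q = 15, p = 9, y = 14
q, p = (q + y, p - q)  # -> q = 29, p = -6

Answer: 29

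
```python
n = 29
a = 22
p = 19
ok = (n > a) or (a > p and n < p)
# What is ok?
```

Answer: True

Derivation:
Trace (tracking ok):
n = 29  # -> n = 29
a = 22  # -> a = 22
p = 19  # -> p = 19
ok = n > a or (a > p and n < p)  # -> ok = True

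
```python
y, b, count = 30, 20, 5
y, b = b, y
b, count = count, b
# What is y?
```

Answer: 20

Derivation:
Trace (tracking y):
y, b, count = (30, 20, 5)  # -> y = 30, b = 20, count = 5
y, b = (b, y)  # -> y = 20, b = 30
b, count = (count, b)  # -> b = 5, count = 30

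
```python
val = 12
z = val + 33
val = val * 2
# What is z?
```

Trace (tracking z):
val = 12  # -> val = 12
z = val + 33  # -> z = 45
val = val * 2  # -> val = 24

Answer: 45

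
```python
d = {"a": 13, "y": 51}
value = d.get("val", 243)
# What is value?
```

Trace (tracking value):
d = {'a': 13, 'y': 51}  # -> d = {'a': 13, 'y': 51}
value = d.get('val', 243)  # -> value = 243

Answer: 243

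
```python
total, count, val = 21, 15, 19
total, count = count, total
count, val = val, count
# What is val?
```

Trace (tracking val):
total, count, val = (21, 15, 19)  # -> total = 21, count = 15, val = 19
total, count = (count, total)  # -> total = 15, count = 21
count, val = (val, count)  # -> count = 19, val = 21

Answer: 21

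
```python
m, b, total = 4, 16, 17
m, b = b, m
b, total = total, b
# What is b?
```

Answer: 17

Derivation:
Trace (tracking b):
m, b, total = (4, 16, 17)  # -> m = 4, b = 16, total = 17
m, b = (b, m)  # -> m = 16, b = 4
b, total = (total, b)  # -> b = 17, total = 4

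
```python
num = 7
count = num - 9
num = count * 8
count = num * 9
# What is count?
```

Trace (tracking count):
num = 7  # -> num = 7
count = num - 9  # -> count = -2
num = count * 8  # -> num = -16
count = num * 9  # -> count = -144

Answer: -144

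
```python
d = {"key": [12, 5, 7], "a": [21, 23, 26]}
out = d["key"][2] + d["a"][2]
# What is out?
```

Trace (tracking out):
d = {'key': [12, 5, 7], 'a': [21, 23, 26]}  # -> d = {'key': [12, 5, 7], 'a': [21, 23, 26]}
out = d['key'][2] + d['a'][2]  # -> out = 33

Answer: 33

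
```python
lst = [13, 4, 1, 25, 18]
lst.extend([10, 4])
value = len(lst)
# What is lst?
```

Answer: [13, 4, 1, 25, 18, 10, 4]

Derivation:
Trace (tracking lst):
lst = [13, 4, 1, 25, 18]  # -> lst = [13, 4, 1, 25, 18]
lst.extend([10, 4])  # -> lst = [13, 4, 1, 25, 18, 10, 4]
value = len(lst)  # -> value = 7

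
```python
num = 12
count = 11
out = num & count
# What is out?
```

Answer: 8

Derivation:
Trace (tracking out):
num = 12  # -> num = 12
count = 11  # -> count = 11
out = num & count  # -> out = 8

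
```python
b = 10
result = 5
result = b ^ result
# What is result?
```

Answer: 15

Derivation:
Trace (tracking result):
b = 10  # -> b = 10
result = 5  # -> result = 5
result = b ^ result  # -> result = 15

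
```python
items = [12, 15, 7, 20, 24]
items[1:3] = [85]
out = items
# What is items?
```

Answer: [12, 85, 20, 24]

Derivation:
Trace (tracking items):
items = [12, 15, 7, 20, 24]  # -> items = [12, 15, 7, 20, 24]
items[1:3] = [85]  # -> items = [12, 85, 20, 24]
out = items  # -> out = [12, 85, 20, 24]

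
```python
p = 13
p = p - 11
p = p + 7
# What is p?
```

Answer: 9

Derivation:
Trace (tracking p):
p = 13  # -> p = 13
p = p - 11  # -> p = 2
p = p + 7  # -> p = 9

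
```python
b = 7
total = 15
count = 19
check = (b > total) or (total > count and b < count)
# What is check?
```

Answer: False

Derivation:
Trace (tracking check):
b = 7  # -> b = 7
total = 15  # -> total = 15
count = 19  # -> count = 19
check = b > total or (total > count and b < count)  # -> check = False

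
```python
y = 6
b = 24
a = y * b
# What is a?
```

Trace (tracking a):
y = 6  # -> y = 6
b = 24  # -> b = 24
a = y * b  # -> a = 144

Answer: 144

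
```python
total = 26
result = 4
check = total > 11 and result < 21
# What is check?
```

Trace (tracking check):
total = 26  # -> total = 26
result = 4  # -> result = 4
check = total > 11 and result < 21  # -> check = True

Answer: True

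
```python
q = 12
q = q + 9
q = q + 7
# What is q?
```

Trace (tracking q):
q = 12  # -> q = 12
q = q + 9  # -> q = 21
q = q + 7  # -> q = 28

Answer: 28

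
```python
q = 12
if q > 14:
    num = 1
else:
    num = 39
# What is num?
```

Answer: 39

Derivation:
Trace (tracking num):
q = 12  # -> q = 12
if q > 14:  # condition is False
else:
    num = 39  # -> num = 39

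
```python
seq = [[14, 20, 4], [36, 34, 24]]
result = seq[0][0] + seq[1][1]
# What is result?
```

Answer: 48

Derivation:
Trace (tracking result):
seq = [[14, 20, 4], [36, 34, 24]]  # -> seq = [[14, 20, 4], [36, 34, 24]]
result = seq[0][0] + seq[1][1]  # -> result = 48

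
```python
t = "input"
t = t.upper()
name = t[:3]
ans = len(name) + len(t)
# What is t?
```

Trace (tracking t):
t = 'input'  # -> t = 'input'
t = t.upper()  # -> t = 'INPUT'
name = t[:3]  # -> name = 'INP'
ans = len(name) + len(t)  # -> ans = 8

Answer: 'INPUT'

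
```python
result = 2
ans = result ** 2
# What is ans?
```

Answer: 4

Derivation:
Trace (tracking ans):
result = 2  # -> result = 2
ans = result ** 2  # -> ans = 4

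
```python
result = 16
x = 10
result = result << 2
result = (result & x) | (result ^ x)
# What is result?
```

Trace (tracking result):
result = 16  # -> result = 16
x = 10  # -> x = 10
result = result << 2  # -> result = 64
result = result & x | result ^ x  # -> result = 74

Answer: 74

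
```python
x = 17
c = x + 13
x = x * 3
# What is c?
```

Answer: 30

Derivation:
Trace (tracking c):
x = 17  # -> x = 17
c = x + 13  # -> c = 30
x = x * 3  # -> x = 51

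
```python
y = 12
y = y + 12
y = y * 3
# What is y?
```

Answer: 72

Derivation:
Trace (tracking y):
y = 12  # -> y = 12
y = y + 12  # -> y = 24
y = y * 3  # -> y = 72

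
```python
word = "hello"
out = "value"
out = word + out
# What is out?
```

Answer: 'hellovalue'

Derivation:
Trace (tracking out):
word = 'hello'  # -> word = 'hello'
out = 'value'  # -> out = 'value'
out = word + out  # -> out = 'hellovalue'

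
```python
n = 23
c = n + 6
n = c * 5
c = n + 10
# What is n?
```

Answer: 145

Derivation:
Trace (tracking n):
n = 23  # -> n = 23
c = n + 6  # -> c = 29
n = c * 5  # -> n = 145
c = n + 10  # -> c = 155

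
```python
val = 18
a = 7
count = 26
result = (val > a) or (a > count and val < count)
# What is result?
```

Trace (tracking result):
val = 18  # -> val = 18
a = 7  # -> a = 7
count = 26  # -> count = 26
result = val > a or (a > count and val < count)  # -> result = True

Answer: True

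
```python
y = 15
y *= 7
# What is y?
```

Answer: 105

Derivation:
Trace (tracking y):
y = 15  # -> y = 15
y *= 7  # -> y = 105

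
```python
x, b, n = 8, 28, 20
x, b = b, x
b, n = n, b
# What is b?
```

Trace (tracking b):
x, b, n = (8, 28, 20)  # -> x = 8, b = 28, n = 20
x, b = (b, x)  # -> x = 28, b = 8
b, n = (n, b)  # -> b = 20, n = 8

Answer: 20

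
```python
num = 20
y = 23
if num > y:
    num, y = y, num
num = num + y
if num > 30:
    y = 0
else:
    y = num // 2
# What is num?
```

Trace (tracking num):
num = 20  # -> num = 20
y = 23  # -> y = 23
if num > y:  # condition is False
num = num + y  # -> num = 43
if num > 30:  # condition is True
    y = 0  # -> y = 0

Answer: 43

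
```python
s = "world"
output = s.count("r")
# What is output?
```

Trace (tracking output):
s = 'world'  # -> s = 'world'
output = s.count('r')  # -> output = 1

Answer: 1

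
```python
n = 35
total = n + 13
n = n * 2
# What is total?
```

Trace (tracking total):
n = 35  # -> n = 35
total = n + 13  # -> total = 48
n = n * 2  # -> n = 70

Answer: 48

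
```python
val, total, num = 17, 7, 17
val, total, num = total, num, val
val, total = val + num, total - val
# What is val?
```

Trace (tracking val):
val, total, num = (17, 7, 17)  # -> val = 17, total = 7, num = 17
val, total, num = (total, num, val)  # -> val = 7, total = 17, num = 17
val, total = (val + num, total - val)  # -> val = 24, total = 10

Answer: 24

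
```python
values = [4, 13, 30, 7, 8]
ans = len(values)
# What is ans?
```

Trace (tracking ans):
values = [4, 13, 30, 7, 8]  # -> values = [4, 13, 30, 7, 8]
ans = len(values)  # -> ans = 5

Answer: 5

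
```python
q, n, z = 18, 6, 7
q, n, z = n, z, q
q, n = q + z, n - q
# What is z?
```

Answer: 18

Derivation:
Trace (tracking z):
q, n, z = (18, 6, 7)  # -> q = 18, n = 6, z = 7
q, n, z = (n, z, q)  # -> q = 6, n = 7, z = 18
q, n = (q + z, n - q)  # -> q = 24, n = 1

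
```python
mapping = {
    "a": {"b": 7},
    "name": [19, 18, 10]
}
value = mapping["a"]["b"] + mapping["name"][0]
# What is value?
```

Answer: 26

Derivation:
Trace (tracking value):
mapping = {'a': {'b': 7}, 'name': [19, 18, 10]}  # -> mapping = {'a': {'b': 7}, 'name': [19, 18, 10]}
value = mapping['a']['b'] + mapping['name'][0]  # -> value = 26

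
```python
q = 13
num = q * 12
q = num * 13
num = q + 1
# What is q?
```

Answer: 2028

Derivation:
Trace (tracking q):
q = 13  # -> q = 13
num = q * 12  # -> num = 156
q = num * 13  # -> q = 2028
num = q + 1  # -> num = 2029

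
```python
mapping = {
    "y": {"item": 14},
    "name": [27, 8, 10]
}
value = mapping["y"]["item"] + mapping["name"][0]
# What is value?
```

Trace (tracking value):
mapping = {'y': {'item': 14}, 'name': [27, 8, 10]}  # -> mapping = {'y': {'item': 14}, 'name': [27, 8, 10]}
value = mapping['y']['item'] + mapping['name'][0]  # -> value = 41

Answer: 41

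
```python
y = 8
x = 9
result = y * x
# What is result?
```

Answer: 72

Derivation:
Trace (tracking result):
y = 8  # -> y = 8
x = 9  # -> x = 9
result = y * x  # -> result = 72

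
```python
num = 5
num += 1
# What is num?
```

Answer: 6

Derivation:
Trace (tracking num):
num = 5  # -> num = 5
num += 1  # -> num = 6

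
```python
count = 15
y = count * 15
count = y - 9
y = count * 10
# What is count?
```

Answer: 216

Derivation:
Trace (tracking count):
count = 15  # -> count = 15
y = count * 15  # -> y = 225
count = y - 9  # -> count = 216
y = count * 10  # -> y = 2160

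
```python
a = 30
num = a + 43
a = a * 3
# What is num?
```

Answer: 73

Derivation:
Trace (tracking num):
a = 30  # -> a = 30
num = a + 43  # -> num = 73
a = a * 3  # -> a = 90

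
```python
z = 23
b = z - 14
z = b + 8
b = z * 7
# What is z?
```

Answer: 17

Derivation:
Trace (tracking z):
z = 23  # -> z = 23
b = z - 14  # -> b = 9
z = b + 8  # -> z = 17
b = z * 7  # -> b = 119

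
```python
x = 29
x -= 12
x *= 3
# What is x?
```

Answer: 51

Derivation:
Trace (tracking x):
x = 29  # -> x = 29
x -= 12  # -> x = 17
x *= 3  # -> x = 51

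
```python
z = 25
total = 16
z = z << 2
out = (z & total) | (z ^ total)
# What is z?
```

Answer: 100

Derivation:
Trace (tracking z):
z = 25  # -> z = 25
total = 16  # -> total = 16
z = z << 2  # -> z = 100
out = z & total | z ^ total  # -> out = 116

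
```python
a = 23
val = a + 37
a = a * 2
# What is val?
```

Answer: 60

Derivation:
Trace (tracking val):
a = 23  # -> a = 23
val = a + 37  # -> val = 60
a = a * 2  # -> a = 46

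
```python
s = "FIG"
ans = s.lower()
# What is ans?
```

Trace (tracking ans):
s = 'FIG'  # -> s = 'FIG'
ans = s.lower()  # -> ans = 'fig'

Answer: 'fig'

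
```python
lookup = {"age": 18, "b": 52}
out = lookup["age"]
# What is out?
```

Answer: 18

Derivation:
Trace (tracking out):
lookup = {'age': 18, 'b': 52}  # -> lookup = {'age': 18, 'b': 52}
out = lookup['age']  # -> out = 18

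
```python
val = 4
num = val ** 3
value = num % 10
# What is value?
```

Answer: 4

Derivation:
Trace (tracking value):
val = 4  # -> val = 4
num = val ** 3  # -> num = 64
value = num % 10  # -> value = 4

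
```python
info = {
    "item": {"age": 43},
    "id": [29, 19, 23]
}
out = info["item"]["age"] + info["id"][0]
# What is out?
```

Answer: 72

Derivation:
Trace (tracking out):
info = {'item': {'age': 43}, 'id': [29, 19, 23]}  # -> info = {'item': {'age': 43}, 'id': [29, 19, 23]}
out = info['item']['age'] + info['id'][0]  # -> out = 72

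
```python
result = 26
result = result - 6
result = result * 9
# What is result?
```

Answer: 180

Derivation:
Trace (tracking result):
result = 26  # -> result = 26
result = result - 6  # -> result = 20
result = result * 9  # -> result = 180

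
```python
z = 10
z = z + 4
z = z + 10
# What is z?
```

Trace (tracking z):
z = 10  # -> z = 10
z = z + 4  # -> z = 14
z = z + 10  # -> z = 24

Answer: 24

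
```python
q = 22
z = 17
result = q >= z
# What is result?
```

Answer: True

Derivation:
Trace (tracking result):
q = 22  # -> q = 22
z = 17  # -> z = 17
result = q >= z  # -> result = True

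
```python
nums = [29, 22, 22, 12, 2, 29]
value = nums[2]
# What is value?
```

Trace (tracking value):
nums = [29, 22, 22, 12, 2, 29]  # -> nums = [29, 22, 22, 12, 2, 29]
value = nums[2]  # -> value = 22

Answer: 22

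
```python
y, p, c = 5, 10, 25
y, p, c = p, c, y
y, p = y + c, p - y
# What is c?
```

Trace (tracking c):
y, p, c = (5, 10, 25)  # -> y = 5, p = 10, c = 25
y, p, c = (p, c, y)  # -> y = 10, p = 25, c = 5
y, p = (y + c, p - y)  # -> y = 15, p = 15

Answer: 5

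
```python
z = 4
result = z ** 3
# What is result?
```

Trace (tracking result):
z = 4  # -> z = 4
result = z ** 3  # -> result = 64

Answer: 64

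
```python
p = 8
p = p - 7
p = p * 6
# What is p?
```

Answer: 6

Derivation:
Trace (tracking p):
p = 8  # -> p = 8
p = p - 7  # -> p = 1
p = p * 6  # -> p = 6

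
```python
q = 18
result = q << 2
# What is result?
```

Trace (tracking result):
q = 18  # -> q = 18
result = q << 2  # -> result = 72

Answer: 72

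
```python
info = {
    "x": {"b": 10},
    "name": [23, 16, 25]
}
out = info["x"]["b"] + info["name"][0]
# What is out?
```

Trace (tracking out):
info = {'x': {'b': 10}, 'name': [23, 16, 25]}  # -> info = {'x': {'b': 10}, 'name': [23, 16, 25]}
out = info['x']['b'] + info['name'][0]  # -> out = 33

Answer: 33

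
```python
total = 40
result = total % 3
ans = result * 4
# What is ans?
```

Trace (tracking ans):
total = 40  # -> total = 40
result = total % 3  # -> result = 1
ans = result * 4  # -> ans = 4

Answer: 4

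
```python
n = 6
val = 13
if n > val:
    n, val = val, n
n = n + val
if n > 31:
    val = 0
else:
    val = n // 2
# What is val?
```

Answer: 9

Derivation:
Trace (tracking val):
n = 6  # -> n = 6
val = 13  # -> val = 13
if n > val:  # condition is False
n = n + val  # -> n = 19
if n > 31:  # condition is False
else:
    val = n // 2  # -> val = 9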